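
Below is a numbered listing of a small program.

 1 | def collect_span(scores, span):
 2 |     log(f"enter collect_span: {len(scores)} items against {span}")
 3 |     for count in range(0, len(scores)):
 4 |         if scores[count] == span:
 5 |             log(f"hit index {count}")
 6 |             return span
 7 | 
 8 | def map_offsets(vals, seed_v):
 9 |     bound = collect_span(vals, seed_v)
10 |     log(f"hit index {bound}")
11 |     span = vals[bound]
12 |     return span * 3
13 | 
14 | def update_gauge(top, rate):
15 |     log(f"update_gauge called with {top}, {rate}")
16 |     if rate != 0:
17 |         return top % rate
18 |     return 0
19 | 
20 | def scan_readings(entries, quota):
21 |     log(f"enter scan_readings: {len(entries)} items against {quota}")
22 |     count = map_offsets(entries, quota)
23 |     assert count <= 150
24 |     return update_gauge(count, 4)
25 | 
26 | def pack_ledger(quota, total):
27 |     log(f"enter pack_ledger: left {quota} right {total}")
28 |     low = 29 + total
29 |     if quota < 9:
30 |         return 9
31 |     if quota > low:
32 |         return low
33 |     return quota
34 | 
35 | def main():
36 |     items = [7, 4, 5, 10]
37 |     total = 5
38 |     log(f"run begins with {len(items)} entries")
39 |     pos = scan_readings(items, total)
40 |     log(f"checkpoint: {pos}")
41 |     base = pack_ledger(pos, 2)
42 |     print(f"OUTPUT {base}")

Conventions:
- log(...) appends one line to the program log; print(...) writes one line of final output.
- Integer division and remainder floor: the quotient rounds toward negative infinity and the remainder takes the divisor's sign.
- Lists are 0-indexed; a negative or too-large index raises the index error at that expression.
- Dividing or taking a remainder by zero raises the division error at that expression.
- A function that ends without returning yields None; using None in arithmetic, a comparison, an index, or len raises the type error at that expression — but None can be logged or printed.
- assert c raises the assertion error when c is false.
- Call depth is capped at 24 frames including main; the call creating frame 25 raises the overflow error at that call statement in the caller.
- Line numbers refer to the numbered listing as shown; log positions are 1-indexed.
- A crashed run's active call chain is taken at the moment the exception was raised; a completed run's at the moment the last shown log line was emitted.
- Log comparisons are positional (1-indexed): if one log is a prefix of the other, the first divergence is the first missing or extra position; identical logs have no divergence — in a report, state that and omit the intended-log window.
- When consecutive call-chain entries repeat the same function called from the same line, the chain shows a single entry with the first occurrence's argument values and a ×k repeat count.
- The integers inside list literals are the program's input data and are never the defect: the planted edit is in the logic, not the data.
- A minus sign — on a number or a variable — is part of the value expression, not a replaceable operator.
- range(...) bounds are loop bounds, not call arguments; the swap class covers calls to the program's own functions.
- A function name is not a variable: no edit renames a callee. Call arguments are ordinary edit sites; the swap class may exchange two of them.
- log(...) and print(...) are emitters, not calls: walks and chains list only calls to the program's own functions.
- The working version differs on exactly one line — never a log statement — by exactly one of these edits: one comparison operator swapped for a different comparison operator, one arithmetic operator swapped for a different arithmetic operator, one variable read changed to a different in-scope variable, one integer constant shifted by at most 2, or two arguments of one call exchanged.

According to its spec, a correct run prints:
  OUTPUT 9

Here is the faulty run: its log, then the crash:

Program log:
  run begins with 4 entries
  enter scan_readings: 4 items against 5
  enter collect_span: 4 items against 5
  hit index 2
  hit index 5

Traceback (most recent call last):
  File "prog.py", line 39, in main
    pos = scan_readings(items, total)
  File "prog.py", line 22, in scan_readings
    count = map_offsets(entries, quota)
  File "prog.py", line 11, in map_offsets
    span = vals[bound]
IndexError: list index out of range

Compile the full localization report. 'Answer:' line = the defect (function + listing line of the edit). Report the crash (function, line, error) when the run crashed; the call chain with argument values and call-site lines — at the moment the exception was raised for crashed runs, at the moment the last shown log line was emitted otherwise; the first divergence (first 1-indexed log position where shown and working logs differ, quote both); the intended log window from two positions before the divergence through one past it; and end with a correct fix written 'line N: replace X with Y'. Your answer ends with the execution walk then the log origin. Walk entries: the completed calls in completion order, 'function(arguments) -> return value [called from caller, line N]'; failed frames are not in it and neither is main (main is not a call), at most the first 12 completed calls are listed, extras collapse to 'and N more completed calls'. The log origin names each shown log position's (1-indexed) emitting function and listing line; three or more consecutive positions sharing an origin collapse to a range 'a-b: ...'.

Answer: the defect is in collect_span at line 6.
The tell: Everything matches until log position 5, which reads 'hit index 5' in place of 'hit index 2'.
Crash: map_offsets, line 11, IndexError.
Call chain: main -> scan_readings([7, 4, 5, 10], 5) (called at line 39) -> map_offsets([7, 4, 5, 10], 5) (called at line 22).
First divergence: position 5 — the shown line 'hit index 5' should read 'hit index 2'.
Intended log window:
  3: enter collect_span: 4 items against 5
  4: hit index 2
  5: hit index 2
  6: update_gauge called with 15, 4
Execution walk:
  collect_span([7, 4, 5, 10], 5) -> 5  [called from map_offsets, line 9]
Log origin:
  1: logged in main at line 38
  2: logged in scan_readings at line 21
  3: logged in collect_span at line 2
  4: logged in collect_span at line 5
  5: logged in map_offsets at line 10
A correct fix: line 6: replace `span` with `count`.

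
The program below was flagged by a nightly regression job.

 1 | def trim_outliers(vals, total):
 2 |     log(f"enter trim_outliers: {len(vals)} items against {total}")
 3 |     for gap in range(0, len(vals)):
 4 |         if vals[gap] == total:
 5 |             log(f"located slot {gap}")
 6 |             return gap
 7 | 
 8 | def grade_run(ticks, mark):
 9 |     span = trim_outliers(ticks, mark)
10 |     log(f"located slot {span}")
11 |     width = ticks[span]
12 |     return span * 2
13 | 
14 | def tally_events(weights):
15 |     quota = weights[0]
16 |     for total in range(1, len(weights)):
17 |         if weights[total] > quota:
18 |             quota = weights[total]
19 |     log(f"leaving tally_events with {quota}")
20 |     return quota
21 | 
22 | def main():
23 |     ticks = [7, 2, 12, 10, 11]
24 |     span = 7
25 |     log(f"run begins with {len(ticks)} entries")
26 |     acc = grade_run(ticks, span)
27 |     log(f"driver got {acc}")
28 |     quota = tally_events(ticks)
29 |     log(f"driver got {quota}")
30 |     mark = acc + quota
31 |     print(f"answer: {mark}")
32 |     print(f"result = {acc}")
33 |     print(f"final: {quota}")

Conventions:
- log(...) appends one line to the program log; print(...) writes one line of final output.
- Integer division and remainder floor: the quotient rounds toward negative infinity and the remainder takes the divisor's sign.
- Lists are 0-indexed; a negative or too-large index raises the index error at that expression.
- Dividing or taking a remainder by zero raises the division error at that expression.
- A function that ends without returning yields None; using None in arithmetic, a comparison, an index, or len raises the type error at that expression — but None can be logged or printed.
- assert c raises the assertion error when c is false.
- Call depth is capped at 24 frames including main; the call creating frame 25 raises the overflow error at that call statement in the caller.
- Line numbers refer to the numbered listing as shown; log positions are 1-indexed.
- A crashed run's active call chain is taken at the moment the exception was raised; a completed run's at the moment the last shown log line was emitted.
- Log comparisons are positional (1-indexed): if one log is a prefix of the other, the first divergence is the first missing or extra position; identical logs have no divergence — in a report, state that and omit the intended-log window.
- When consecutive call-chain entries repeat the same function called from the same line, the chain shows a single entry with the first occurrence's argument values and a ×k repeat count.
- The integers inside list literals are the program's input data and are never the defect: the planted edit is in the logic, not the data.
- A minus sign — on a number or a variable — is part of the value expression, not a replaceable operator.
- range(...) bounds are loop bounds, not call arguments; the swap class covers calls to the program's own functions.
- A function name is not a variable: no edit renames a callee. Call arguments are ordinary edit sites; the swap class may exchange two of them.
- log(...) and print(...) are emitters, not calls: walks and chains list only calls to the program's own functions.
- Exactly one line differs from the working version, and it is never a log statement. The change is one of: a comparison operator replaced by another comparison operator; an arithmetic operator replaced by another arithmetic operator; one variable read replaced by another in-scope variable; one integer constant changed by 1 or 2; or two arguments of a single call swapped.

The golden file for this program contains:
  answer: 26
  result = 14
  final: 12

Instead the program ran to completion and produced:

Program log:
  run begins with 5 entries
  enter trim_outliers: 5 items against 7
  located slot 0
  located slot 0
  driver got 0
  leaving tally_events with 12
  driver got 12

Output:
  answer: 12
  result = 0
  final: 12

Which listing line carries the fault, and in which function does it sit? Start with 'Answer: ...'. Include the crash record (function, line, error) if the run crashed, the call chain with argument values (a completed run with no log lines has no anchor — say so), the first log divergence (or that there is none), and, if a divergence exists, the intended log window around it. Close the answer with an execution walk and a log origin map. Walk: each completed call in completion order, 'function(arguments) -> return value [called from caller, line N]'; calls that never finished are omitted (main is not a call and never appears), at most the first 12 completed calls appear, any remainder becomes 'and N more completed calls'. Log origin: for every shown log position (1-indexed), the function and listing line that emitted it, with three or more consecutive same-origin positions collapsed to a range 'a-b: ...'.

Answer: the defect is in grade_run at line 12.
The tell: Position 5 is the first bad log line: 'driver got 0' should read 'driver got 14'.
Call chain: main.
First divergence: at position 5 the run shows 'driver got 0' where the working version logs 'driver got 14'.
Intended log window:
  3: located slot 0
  4: located slot 0
  5: driver got 14
  6: leaving tally_events with 12
Execution walk:
  trim_outliers([7, 2, 12, 10, 11], 7) -> 0  [called from grade_run, line 9]
  grade_run([7, 2, 12, 10, 11], 7) -> 0  [called from main, line 26]
  tally_events([7, 2, 12, 10, 11]) -> 12  [called from main, line 28]
Log origins:
  1: emitted by main (line 25)
  2: emitted by trim_outliers (line 2)
  3: emitted by trim_outliers (line 5)
  4: emitted by grade_run (line 10)
  5: emitted by main (line 27)
  6: emitted by tally_events (line 19)
  7: emitted by main (line 29)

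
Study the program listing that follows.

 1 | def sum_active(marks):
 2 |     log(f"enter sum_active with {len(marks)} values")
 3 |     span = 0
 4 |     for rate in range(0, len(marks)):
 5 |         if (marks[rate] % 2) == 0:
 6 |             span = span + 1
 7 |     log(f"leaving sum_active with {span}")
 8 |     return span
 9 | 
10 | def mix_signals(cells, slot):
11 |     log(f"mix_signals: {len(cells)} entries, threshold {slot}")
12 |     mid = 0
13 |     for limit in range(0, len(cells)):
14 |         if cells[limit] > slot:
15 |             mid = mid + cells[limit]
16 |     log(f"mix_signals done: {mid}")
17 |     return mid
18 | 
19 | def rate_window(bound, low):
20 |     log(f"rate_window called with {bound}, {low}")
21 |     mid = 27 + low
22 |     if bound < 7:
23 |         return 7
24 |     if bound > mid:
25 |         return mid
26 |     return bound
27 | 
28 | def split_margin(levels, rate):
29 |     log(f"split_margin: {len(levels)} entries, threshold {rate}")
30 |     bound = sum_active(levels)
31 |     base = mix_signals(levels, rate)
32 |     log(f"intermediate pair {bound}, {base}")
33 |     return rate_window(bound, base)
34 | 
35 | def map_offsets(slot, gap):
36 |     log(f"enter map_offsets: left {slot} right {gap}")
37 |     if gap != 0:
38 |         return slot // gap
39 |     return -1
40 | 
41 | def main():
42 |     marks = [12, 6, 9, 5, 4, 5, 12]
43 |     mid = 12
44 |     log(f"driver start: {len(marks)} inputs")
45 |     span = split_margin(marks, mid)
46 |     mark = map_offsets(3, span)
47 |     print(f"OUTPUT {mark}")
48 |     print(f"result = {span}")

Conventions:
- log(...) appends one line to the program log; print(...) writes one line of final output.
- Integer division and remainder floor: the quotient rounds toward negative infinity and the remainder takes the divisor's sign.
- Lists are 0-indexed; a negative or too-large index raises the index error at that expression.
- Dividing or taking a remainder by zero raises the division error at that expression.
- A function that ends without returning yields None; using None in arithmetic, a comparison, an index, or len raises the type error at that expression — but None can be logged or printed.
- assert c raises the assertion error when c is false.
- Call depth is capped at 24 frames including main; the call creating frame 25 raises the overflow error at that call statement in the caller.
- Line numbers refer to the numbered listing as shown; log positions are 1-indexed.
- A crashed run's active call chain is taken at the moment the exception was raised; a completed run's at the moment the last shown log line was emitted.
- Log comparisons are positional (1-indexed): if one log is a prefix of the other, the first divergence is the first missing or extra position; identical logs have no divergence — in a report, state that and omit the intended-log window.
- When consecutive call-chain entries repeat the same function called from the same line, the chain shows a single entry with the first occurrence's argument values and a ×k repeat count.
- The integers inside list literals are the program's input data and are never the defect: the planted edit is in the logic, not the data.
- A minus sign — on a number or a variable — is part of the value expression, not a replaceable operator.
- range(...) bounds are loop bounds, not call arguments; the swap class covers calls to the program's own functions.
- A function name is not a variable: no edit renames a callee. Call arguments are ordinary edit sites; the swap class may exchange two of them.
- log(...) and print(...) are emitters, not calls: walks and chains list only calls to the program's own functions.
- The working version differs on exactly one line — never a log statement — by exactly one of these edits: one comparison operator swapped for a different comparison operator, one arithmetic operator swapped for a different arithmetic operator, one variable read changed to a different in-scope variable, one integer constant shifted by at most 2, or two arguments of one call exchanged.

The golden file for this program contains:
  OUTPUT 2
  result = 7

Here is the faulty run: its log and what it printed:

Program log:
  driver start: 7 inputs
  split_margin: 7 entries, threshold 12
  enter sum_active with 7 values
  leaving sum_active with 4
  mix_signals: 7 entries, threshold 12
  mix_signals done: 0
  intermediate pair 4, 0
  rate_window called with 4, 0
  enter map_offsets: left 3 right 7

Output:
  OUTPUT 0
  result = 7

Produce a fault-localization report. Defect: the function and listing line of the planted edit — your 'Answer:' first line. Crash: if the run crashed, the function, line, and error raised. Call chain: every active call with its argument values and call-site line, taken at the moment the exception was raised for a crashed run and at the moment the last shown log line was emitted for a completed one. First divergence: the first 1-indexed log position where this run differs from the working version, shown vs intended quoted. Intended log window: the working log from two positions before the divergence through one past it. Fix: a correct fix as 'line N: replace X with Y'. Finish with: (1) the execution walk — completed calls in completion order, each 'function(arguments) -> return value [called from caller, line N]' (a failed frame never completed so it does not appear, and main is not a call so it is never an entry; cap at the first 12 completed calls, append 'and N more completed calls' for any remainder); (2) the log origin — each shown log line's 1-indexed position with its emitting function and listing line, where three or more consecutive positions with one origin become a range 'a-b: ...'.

Answer: the defect is in main at line 46.
Key fact: Log line 9 is where behavior first shows: 'enter map_offsets: left 3 right 7' appears instead of 'enter map_offsets: left 7 right 3'.
Call chain: main -> map_offsets(3, 7) (called at line 46).
First divergence: at position 9 the run shows 'enter map_offsets: left 3 right 7' where the working version logs 'enter map_offsets: left 7 right 3'.
Intended log window:
  7: intermediate pair 4, 0
  8: rate_window called with 4, 0
  9: enter map_offsets: left 7 right 3
Execution walk:
  sum_active([12, 6, 9, 5, 4, 5, 12]) -> 4  [called from split_margin, line 30]
  mix_signals([12, 6, 9, 5, 4, 5, 12], 12) -> 0  [called from split_margin, line 31]
  rate_window(4, 0) -> 7  [called from split_margin, line 33]
  split_margin([12, 6, 9, 5, 4, 5, 12], 12) -> 7  [called from main, line 45]
  map_offsets(3, 7) -> 0  [called from main, line 46]
Log origins:
  1 — main, line 44
  2 — split_margin, line 29
  3 — sum_active, line 2
  4 — sum_active, line 7
  5 — mix_signals, line 11
  6 — mix_signals, line 16
  7 — split_margin, line 32
  8 — rate_window, line 20
  9 — map_offsets, line 36
A correct fix: line 46: replace `map_offsets(3, span)` with `map_offsets(span, 3)`.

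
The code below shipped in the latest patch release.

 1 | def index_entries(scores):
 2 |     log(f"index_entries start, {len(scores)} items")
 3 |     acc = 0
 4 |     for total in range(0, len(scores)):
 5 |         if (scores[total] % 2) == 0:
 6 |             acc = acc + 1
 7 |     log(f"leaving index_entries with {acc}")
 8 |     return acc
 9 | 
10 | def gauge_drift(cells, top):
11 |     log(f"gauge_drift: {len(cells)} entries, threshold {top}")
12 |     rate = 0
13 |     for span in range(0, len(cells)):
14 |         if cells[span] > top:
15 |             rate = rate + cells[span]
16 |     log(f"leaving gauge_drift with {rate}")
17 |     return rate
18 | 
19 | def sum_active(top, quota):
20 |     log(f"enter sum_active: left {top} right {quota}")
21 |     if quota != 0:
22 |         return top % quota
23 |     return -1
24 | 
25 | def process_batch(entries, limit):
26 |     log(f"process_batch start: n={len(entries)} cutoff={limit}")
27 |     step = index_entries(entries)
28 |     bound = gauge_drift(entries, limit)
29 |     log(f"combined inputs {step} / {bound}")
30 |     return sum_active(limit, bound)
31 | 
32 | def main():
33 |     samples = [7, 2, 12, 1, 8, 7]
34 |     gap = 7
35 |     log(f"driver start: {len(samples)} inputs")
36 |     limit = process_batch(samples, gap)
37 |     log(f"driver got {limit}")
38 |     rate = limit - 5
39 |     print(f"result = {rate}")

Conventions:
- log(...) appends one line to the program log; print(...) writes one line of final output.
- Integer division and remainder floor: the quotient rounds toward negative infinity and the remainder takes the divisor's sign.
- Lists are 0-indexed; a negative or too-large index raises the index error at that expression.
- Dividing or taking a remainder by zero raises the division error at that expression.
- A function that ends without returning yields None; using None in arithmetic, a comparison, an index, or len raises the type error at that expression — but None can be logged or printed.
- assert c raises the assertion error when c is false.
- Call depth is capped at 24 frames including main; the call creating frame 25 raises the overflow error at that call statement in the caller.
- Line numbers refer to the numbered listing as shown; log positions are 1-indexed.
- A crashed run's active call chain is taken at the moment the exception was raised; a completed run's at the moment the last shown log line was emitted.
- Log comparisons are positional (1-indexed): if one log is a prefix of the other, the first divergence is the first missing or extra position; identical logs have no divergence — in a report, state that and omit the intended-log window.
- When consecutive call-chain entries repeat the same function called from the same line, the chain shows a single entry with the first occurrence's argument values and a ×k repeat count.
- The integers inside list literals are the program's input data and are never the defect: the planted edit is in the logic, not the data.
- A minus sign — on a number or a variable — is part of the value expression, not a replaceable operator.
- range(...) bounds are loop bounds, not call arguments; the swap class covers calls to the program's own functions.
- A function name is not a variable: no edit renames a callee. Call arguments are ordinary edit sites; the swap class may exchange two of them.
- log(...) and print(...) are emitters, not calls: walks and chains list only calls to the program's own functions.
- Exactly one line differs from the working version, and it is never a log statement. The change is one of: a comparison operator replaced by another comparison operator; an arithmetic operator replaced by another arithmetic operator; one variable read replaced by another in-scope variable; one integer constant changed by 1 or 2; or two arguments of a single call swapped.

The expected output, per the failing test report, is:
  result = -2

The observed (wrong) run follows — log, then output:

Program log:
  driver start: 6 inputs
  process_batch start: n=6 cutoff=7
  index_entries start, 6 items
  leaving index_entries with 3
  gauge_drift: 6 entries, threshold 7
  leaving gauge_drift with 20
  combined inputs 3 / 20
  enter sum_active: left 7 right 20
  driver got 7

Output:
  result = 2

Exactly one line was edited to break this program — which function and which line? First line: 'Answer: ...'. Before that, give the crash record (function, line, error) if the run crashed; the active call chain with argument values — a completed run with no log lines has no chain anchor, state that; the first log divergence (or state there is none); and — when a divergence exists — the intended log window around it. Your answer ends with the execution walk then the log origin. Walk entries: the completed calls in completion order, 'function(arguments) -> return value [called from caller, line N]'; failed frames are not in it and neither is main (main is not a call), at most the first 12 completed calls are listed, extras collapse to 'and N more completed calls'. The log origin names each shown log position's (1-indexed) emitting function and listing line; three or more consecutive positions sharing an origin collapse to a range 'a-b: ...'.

Answer: the defect is in process_batch at line 30.
Key fact: The log first diverges at position 8: the faulty run prints 'enter sum_active: left 7 right 20' where the working version prints 'enter sum_active: left 3 right 20'.
Call chain: main.
First divergence: position 8 — the shown line 'enter sum_active: left 7 right 20' should read 'enter sum_active: left 3 right 20'.
Intended log window:
  6: leaving gauge_drift with 20
  7: combined inputs 3 / 20
  8: enter sum_active: left 3 right 20
  9: driver got 3
Execution walk:
  index_entries([7, 2, 12, 1, 8, 7]) -> 3  [called from process_batch, line 27]
  gauge_drift([7, 2, 12, 1, 8, 7], 7) -> 20  [called from process_batch, line 28]
  sum_active(7, 20) -> 7  [called from process_batch, line 30]
  process_batch([7, 2, 12, 1, 8, 7], 7) -> 7  [called from main, line 36]
Log line origins:
  1 — main, line 35
  2 — process_batch, line 26
  3 — index_entries, line 2
  4 — index_entries, line 7
  5 — gauge_drift, line 11
  6 — gauge_drift, line 16
  7 — process_batch, line 29
  8 — sum_active, line 20
  9 — main, line 37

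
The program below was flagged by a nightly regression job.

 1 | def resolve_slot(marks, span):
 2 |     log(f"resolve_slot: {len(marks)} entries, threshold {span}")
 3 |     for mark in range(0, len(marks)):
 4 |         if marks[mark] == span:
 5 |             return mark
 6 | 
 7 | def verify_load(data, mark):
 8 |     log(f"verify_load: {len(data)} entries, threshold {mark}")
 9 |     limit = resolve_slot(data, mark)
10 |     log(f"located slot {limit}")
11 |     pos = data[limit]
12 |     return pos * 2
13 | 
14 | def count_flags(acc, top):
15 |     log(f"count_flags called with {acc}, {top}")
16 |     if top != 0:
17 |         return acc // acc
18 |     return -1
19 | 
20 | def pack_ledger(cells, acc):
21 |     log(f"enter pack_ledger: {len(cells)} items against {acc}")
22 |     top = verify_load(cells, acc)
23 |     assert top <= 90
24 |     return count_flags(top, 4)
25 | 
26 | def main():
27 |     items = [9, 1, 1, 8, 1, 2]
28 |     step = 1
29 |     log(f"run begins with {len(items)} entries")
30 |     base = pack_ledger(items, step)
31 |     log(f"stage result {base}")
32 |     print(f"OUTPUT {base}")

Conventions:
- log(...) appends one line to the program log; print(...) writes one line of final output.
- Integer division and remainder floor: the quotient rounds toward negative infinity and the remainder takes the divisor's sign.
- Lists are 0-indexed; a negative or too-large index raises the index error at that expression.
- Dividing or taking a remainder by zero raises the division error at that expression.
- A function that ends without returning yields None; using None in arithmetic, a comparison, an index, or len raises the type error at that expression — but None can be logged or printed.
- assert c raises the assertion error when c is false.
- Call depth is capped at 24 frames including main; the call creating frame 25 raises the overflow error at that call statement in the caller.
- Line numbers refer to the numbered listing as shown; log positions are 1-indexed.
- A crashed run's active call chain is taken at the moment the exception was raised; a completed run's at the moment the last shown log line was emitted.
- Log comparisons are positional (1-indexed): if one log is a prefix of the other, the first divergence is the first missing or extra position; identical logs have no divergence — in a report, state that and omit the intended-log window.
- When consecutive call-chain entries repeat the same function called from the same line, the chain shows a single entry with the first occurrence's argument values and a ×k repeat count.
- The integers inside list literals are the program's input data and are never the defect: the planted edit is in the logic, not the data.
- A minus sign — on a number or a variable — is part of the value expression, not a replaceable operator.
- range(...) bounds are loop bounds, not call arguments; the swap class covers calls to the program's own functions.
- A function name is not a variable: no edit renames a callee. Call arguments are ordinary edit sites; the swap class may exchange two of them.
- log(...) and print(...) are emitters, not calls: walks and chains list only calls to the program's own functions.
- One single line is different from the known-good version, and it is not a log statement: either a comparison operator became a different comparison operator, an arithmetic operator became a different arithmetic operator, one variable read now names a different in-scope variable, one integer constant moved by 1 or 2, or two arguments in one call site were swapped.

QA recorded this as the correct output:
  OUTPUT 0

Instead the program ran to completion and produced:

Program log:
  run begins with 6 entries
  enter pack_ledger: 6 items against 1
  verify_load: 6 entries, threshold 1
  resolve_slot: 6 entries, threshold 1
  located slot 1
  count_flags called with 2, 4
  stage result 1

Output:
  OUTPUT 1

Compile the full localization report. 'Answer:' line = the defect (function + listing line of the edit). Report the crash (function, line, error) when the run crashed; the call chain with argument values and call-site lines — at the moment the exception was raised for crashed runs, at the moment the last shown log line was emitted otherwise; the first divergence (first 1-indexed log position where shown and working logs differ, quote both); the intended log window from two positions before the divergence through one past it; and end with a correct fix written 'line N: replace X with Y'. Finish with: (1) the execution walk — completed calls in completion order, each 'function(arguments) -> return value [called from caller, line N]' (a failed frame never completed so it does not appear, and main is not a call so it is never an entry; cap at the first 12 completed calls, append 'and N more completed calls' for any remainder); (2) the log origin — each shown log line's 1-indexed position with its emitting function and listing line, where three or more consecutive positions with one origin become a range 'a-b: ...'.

Answer: the defect is in count_flags at line 17.
Key observation: Position 7 is the first bad log line: 'stage result 1' should read 'stage result 0'.
Call chain: main.
First divergence: position 7 — the shown line 'stage result 1' should read 'stage result 0'.
Intended log window:
  5: located slot 1
  6: count_flags called with 2, 4
  7: stage result 0
Execution walk:
  resolve_slot([9, 1, 1, 8, 1, 2], 1) -> 1  [called from verify_load, line 9]
  verify_load([9, 1, 1, 8, 1, 2], 1) -> 2  [called from pack_ledger, line 22]
  count_flags(2, 4) -> 1  [called from pack_ledger, line 24]
  pack_ledger([9, 1, 1, 8, 1, 2], 1) -> 1  [called from main, line 30]
Log line origins:
  1: from main, line 29
  2: from pack_ledger, line 21
  3: from verify_load, line 8
  4: from resolve_slot, line 2
  5: from verify_load, line 10
  6: from count_flags, line 15
  7: from main, line 31
A correct fix: line 17: replace `acc // acc` with `acc // top`.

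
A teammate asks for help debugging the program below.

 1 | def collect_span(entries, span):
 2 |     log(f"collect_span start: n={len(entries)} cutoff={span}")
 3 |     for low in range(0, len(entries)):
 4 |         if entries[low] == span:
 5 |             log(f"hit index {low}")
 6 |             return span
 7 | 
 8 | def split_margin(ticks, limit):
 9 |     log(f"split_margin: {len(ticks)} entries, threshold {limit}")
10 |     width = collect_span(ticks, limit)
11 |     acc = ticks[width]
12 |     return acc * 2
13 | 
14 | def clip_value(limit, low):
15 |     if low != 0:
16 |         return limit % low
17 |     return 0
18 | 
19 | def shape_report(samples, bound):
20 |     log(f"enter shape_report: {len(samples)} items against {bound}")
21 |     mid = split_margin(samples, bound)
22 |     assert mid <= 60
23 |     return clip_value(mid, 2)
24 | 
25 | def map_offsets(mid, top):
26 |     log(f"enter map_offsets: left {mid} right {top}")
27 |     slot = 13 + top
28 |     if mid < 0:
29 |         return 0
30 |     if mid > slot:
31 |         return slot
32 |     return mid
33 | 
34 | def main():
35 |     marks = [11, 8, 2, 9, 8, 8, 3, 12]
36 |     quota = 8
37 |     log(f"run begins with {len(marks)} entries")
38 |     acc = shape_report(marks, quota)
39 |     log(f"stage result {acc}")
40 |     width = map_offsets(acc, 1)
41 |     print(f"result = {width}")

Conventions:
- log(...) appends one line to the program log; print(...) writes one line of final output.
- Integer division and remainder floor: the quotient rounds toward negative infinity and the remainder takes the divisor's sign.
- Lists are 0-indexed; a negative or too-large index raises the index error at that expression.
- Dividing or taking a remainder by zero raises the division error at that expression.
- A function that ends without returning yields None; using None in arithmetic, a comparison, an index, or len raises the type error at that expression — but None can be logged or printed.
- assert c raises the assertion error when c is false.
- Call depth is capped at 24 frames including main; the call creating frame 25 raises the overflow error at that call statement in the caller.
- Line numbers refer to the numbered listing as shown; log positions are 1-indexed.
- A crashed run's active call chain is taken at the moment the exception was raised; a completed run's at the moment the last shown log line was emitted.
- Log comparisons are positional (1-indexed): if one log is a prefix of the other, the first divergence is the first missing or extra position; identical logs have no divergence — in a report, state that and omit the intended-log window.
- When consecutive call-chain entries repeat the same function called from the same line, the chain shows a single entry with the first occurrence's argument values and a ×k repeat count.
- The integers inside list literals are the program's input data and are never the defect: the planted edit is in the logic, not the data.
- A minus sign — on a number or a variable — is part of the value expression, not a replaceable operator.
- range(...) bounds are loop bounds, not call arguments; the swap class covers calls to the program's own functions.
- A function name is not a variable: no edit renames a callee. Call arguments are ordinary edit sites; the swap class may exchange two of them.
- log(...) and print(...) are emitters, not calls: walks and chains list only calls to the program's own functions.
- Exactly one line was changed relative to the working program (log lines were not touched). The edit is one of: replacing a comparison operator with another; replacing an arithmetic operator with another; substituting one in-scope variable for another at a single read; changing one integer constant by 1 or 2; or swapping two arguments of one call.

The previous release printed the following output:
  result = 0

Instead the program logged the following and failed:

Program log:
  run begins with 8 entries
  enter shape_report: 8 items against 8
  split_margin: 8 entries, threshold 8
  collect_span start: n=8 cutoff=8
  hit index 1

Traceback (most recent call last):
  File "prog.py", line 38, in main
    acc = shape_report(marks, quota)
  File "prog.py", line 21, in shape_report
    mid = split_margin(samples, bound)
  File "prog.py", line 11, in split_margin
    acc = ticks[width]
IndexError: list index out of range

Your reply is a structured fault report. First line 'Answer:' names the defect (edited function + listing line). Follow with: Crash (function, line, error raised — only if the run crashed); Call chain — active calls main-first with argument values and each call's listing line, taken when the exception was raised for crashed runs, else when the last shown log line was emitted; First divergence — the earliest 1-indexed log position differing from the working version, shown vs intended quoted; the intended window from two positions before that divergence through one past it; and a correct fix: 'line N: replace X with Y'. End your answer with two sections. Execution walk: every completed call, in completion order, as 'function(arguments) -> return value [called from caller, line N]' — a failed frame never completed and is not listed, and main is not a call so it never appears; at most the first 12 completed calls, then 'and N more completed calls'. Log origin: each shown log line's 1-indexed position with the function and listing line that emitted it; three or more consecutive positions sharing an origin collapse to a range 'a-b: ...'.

Answer: the defect is in collect_span at line 6.
Key fact: A complete run would log 'stage result 0' next, but this one stopped at 5 lines.
Crash: split_margin, line 11, IndexError.
Call chain: main -> shape_report([11, 8, 2, 9, 8, 8, 3, 12], 8) (called at line 38) -> split_margin([11, 8, 2, 9, 8, 8, 3, 12], 8) (called at line 21).
First divergence: position 6 — after 5 matching lines the faulty run goes silent; intended next line 'stage result 0'.
Intended log window:
  4: collect_span start: n=8 cutoff=8
  5: hit index 1
  6: stage result 0
  7: enter map_offsets: left 0 right 1
Execution walk:
  collect_span([11, 8, 2, 9, 8, 8, 3, 12], 8) -> 8  [called from split_margin, line 10]
Log origin:
  1: logged in main at line 37
  2: logged in shape_report at line 20
  3: logged in split_margin at line 9
  4: logged in collect_span at line 2
  5: logged in collect_span at line 5
A correct fix: line 6: replace `span` with `low`.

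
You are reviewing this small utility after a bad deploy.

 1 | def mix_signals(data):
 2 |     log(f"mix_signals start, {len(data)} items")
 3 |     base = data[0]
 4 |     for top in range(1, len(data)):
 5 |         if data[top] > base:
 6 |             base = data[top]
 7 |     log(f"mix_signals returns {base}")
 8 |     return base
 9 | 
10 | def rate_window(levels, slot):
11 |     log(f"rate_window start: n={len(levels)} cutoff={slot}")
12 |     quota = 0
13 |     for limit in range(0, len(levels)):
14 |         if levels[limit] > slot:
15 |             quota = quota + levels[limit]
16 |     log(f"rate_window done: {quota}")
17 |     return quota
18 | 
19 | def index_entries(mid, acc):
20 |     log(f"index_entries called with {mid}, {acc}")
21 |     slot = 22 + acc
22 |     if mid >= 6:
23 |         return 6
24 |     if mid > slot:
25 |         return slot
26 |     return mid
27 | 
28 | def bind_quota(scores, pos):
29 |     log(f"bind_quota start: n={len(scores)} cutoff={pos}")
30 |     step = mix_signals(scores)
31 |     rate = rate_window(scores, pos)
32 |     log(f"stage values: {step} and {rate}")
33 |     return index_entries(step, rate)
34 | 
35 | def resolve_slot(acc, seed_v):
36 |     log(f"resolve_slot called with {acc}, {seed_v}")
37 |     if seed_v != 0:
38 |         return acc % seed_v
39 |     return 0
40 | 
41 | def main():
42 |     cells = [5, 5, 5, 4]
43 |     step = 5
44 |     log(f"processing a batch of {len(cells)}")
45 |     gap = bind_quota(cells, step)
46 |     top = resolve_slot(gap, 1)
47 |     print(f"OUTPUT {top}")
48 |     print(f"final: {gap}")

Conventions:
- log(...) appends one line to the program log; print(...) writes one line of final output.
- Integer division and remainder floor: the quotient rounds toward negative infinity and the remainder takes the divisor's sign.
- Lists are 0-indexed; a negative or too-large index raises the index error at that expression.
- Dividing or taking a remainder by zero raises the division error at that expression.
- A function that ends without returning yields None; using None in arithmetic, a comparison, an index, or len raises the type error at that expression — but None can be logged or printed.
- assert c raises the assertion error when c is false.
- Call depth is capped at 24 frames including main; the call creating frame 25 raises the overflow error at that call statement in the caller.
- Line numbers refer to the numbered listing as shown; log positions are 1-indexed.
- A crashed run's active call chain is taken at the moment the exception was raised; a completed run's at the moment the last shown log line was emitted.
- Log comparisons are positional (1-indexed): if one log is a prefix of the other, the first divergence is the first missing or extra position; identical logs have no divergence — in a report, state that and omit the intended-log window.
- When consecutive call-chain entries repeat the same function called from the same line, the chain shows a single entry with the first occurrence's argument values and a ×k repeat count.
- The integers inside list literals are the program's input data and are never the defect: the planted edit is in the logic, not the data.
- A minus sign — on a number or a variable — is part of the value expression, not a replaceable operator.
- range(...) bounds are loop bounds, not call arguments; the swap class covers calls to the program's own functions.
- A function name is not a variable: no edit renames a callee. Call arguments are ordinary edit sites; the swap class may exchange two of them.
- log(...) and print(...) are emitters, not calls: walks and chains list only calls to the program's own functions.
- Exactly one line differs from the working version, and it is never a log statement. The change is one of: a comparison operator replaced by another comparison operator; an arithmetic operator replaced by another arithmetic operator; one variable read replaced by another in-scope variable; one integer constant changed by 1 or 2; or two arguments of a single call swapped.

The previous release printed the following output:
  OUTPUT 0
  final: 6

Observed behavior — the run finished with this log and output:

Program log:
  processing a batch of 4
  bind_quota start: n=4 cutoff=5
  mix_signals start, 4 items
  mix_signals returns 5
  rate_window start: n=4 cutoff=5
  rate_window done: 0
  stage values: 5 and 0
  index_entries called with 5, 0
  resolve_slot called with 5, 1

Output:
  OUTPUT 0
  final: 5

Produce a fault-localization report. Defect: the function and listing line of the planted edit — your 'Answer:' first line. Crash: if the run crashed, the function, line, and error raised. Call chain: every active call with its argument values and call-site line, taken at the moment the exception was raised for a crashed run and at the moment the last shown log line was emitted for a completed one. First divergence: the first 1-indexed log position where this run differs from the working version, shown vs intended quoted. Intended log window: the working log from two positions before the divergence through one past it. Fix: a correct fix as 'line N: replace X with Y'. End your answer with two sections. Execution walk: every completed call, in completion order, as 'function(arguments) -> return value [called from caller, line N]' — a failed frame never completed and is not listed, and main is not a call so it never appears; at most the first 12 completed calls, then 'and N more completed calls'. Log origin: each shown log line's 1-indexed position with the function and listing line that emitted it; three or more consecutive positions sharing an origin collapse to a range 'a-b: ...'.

Answer: the defect is in index_entries at line 22.
Core observation: The log first diverges at position 9: the faulty run prints 'resolve_slot called with 5, 1' where the working version prints 'resolve_slot called with 6, 1'.
Call chain: main -> resolve_slot(5, 1) (called at line 46).
First divergence: at position 9 the run shows 'resolve_slot called with 5, 1' where the working version logs 'resolve_slot called with 6, 1'.
Intended log window:
  7: stage values: 5 and 0
  8: index_entries called with 5, 0
  9: resolve_slot called with 6, 1
Execution walk:
  mix_signals([5, 5, 5, 4]) -> 5  [called from bind_quota, line 30]
  rate_window([5, 5, 5, 4], 5) -> 0  [called from bind_quota, line 31]
  index_entries(5, 0) -> 5  [called from bind_quota, line 33]
  bind_quota([5, 5, 5, 4], 5) -> 5  [called from main, line 45]
  resolve_slot(5, 1) -> 0  [called from main, line 46]
Log origin:
  1: emitted by main (line 44)
  2: emitted by bind_quota (line 29)
  3: emitted by mix_signals (line 2)
  4: emitted by mix_signals (line 7)
  5: emitted by rate_window (line 11)
  6: emitted by rate_window (line 16)
  7: emitted by bind_quota (line 32)
  8: emitted by index_entries (line 20)
  9: emitted by resolve_slot (line 36)
A correct fix: line 22: replace `>=` with `<`.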